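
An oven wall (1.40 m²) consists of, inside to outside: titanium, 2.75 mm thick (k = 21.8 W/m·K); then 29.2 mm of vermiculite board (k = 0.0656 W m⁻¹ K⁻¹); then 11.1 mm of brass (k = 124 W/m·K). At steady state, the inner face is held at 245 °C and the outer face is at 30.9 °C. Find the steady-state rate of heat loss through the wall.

Resistance network (inner→outer):
  R_titanium = L/(kA) = 0.00275/(21.8·1.40) = 9.010×10^-5 K/W
  R_vermiculite board = L/(kA) = 0.0292/(0.0656·1.40) = 0.3179 K/W
  R_brass = L/(kA) = 0.0111/(124·1.40) = 6.394×10^-5 K/W
ΣR = 9.010×10^-5 + 0.3179 + 6.394×10^-5 = 0.3181 K/W
Q = ΔT/ΣR = (245 °C − 30.9 °C)/0.3181 = 673 W

Q = 673 W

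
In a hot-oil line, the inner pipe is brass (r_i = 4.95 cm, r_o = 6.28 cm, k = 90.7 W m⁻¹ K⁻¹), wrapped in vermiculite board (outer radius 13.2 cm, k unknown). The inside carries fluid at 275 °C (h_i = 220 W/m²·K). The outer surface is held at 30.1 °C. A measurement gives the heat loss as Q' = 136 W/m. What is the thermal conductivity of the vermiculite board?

ΣR = ΔT/Q' = |275 − 30.1|/136 = 1.801 m·K/W
Known resistances:
  R'_conv,in = 1/(2πr h) = 1/(2π·0.0495·220) = 0.01461 m·K/W
  R'_brass = ln(0.0628/0.0495)/(2πk) = 0.2380/(2π·90.7) = 4.176×10^-4 m·K/W
R_vermiculite board = ΣR − ΣR_known = 1.801 − 0.01503 = 1.786 m·K/W
ln(r₂/r₁)/(2πk) = 1.786 ⇒ k = 0.7428/(2π·1.786) = 0.0662 W/m·K

k = 0.0662 W/m·K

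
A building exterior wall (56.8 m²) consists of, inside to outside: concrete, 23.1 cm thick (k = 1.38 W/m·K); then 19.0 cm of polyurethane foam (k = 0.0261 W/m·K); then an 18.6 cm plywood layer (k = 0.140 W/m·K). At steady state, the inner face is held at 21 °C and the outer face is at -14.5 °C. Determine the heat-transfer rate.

Resistance network (inner→outer):
  R_concrete = L/(kA) = 0.231/(1.38·56.8) = 0.002947 K/W
  R_polyurethane foam = L/(kA) = 0.190/(0.0261·56.8) = 0.1282 K/W
  R_plywood = L/(kA) = 0.186/(0.140·56.8) = 0.02339 K/W
ΣR = 0.002947 + 0.1282 + 0.02339 = 0.1545 K/W
Q = ΔT/ΣR = (21 °C − -14.5 °C)/0.1545 = 230 W

Q = 230 W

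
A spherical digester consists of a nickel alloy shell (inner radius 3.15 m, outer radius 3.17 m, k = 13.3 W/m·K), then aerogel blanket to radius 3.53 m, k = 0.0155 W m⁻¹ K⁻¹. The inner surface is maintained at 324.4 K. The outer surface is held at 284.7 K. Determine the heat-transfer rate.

Treat each layer as a resistance in series:
  R_nickel alloy = (1/3.15 − 1/3.17)/(4πk) = 0.002003/(4π·13.3) = 1.198×10^-5 K/W
  R_aerogel blanket = (1/3.17 − 1/3.53)/(4πk) = 0.03217/(4π·0.0155) = 0.1652 K/W
ΣR = 1.198×10^-5 + 0.1652 = 0.1652 K/W
Q = ΔT/ΣR = (324.4 K − 284.7 K)/0.1652 = 240 W

Q = 240 W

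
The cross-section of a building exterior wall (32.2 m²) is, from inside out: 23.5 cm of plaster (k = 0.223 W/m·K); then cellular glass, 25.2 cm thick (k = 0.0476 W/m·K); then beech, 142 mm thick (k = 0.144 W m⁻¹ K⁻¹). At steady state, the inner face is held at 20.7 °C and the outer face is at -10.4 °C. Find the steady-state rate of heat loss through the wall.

Series thermal resistances, inner to outer:
  R_plaster = L/(kA) = 0.235/(0.223·32.2) = 0.03273 K/W
  R_cellular glass = L/(kA) = 0.252/(0.0476·32.2) = 0.1644 K/W
  R_beech = L/(kA) = 0.142/(0.144·32.2) = 0.03062 K/W
ΣR = 0.03273 + 0.1644 + 0.03062 = 0.2278 K/W
Q = ΔT/ΣR = (20.7 °C − -10.4 °C)/0.2278 = 137 W

Q = 137 W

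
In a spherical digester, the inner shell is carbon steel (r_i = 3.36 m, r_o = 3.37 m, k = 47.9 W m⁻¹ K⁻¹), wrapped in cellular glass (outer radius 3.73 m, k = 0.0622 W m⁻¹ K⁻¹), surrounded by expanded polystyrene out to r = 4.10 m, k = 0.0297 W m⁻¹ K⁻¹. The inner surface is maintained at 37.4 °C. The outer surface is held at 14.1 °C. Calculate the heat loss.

Q = 230 W

Resistance network (inner→outer):
  R_carbon steel = (1/3.36 − 1/3.37)/(4πk) = 8.831×10^-4/(4π·47.9) = 1.467×10^-6 K/W
  R_cellular glass = (1/3.37 − 1/3.73)/(4πk) = 0.02864/(4π·0.0622) = 0.03664 K/W
  R_expanded polystyrene = (1/3.73 − 1/4.10)/(4πk) = 0.02419/(4π·0.0297) = 0.06483 K/W
ΣR = 1.467×10^-6 + 0.03664 + 0.06483 = 0.1015 K/W
Q = ΔT/ΣR = (37.4 °C − 14.1 °C)/0.1015 = 230 W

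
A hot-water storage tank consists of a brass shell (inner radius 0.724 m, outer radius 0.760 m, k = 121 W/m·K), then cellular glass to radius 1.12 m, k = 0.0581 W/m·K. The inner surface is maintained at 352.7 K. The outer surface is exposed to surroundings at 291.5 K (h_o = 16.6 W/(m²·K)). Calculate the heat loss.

Series thermal resistances, inner to outer:
  R_brass = (1/0.724 − 1/0.760)/(4πk) = 0.06543/(4π·121) = 4.303×10^-5 K/W
  R_cellular glass = (1/0.760 − 1/1.12)/(4πk) = 0.4229/(4π·0.0581) = 0.5793 K/W
  R_conv,out = 1/(4πr²h) = 1/(4π·1.12²·16.6) = 0.003822 K/W
ΣR = 4.303×10^-5 + 0.5793 + 0.003822 = 0.5832 K/W
Q = ΔT/ΣR = (352.7 K − 291.5 K)/0.5832 = 105 W

Q = 105 W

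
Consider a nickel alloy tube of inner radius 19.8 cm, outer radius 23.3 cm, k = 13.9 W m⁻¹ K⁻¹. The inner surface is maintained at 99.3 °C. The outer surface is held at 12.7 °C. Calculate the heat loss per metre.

Q' = 2πk·ΔT/ln(r₂/r₁) = 2π × 13.9 × 86.6 / ln(0.233/0.198) = 46500 W/m

Q' = 46.5 kW/m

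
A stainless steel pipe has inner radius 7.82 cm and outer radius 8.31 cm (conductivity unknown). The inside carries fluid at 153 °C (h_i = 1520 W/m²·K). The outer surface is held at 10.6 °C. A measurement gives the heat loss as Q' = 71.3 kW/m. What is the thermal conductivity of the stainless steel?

ΣR = ΔT/Q' = |153 − 10.6|/71300 = 0.001997 m·K/W
Known resistances:
  R'_conv,in = 1/(2πr h) = 1/(2π·0.0782·1520) = 0.001339 m·K/W
R_stainless steel = ΣR − ΣR_known = 0.001997 − 0.001339 = 6.580×10^-4 m·K/W
ln(r₂/r₁)/(2πk) = 6.580×10^-4 ⇒ k = 0.06078/(2π·6.580×10^-4) = 14.7 W/m·K

k = 14.7 W/m·K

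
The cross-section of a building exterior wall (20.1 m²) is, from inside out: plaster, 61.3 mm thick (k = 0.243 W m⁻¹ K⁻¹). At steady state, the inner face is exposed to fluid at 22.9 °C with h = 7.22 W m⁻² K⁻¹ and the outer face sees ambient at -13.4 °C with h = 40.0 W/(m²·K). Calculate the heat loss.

Series thermal resistances, inner to outer:
  R_conv,in = 1/(hA) = 1/(7.22·20.1) = 0.006891 K/W
  R_plaster = L/(kA) = 0.0613/(0.243·20.1) = 0.01255 K/W
  R_conv,out = 1/(hA) = 1/(40.0·20.1) = 0.001244 K/W
ΣR = 0.006891 + 0.01255 + 0.001244 = 0.02069 K/W
Q = ΔT/ΣR = (22.9 °C − -13.4 °C)/0.02069 = 1750 W

Q = 1750 W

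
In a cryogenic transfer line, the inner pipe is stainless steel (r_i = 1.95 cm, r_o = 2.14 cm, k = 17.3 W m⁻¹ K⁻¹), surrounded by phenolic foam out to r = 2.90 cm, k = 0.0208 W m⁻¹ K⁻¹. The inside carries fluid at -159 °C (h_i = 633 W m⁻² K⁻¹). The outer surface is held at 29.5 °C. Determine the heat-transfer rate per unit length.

Treat each layer as a resistance in series:
  R'_conv,in = 1/(2πr h) = 1/(2π·0.0195·633) = 0.01289 m·K/W
  R'_stainless steel = ln(0.0214/0.0195)/(2πk) = 0.09298/(2π·17.3) = 8.554×10^-4 m·K/W
  R'_phenolic foam = ln(0.0290/0.0214)/(2πk) = 0.3039/(2π·0.0208) = 2.325 m·K/W
ΣR = 0.01289 + 8.554×10^-4 + 2.325 = 2.339 m·K/W
Q' = ΔT/ΣR = (-159 °C − 29.5 °C)/2.339 = -80.6 W/m
(Negative Q' ⇒ heat flows inward; heat gain = 80.6 W/m.)

Q' = 80.6 W/m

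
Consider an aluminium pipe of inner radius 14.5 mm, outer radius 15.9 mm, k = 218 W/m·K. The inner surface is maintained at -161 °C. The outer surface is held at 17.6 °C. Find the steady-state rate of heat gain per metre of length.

Q' = 2πk·ΔT/ln(r₂/r₁) = 2π × 218 × 178.6 / ln(0.0159/0.0145) = 2.65×10^6 W/m

Q' = 2.65×10^6 W/m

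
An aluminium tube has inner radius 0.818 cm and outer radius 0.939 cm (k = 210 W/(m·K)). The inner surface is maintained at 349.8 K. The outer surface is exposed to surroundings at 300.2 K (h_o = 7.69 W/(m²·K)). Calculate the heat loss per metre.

Resistance network (inner→outer):
  R'_aluminium = ln(0.00939/0.00818)/(2πk) = 0.1380/(2π·210) = 1.046×10^-4 m·K/W
  R'_conv,out = 1/(2πr h) = 1/(2π·0.00939·7.69) = 2.204 m·K/W
ΣR = 1.046×10^-4 + 2.204 = 2.204 m·K/W
Q' = ΔT/ΣR = (349.8 K − 300.2 K)/2.204 = 22.5 W/m

Q' = 22.5 W/m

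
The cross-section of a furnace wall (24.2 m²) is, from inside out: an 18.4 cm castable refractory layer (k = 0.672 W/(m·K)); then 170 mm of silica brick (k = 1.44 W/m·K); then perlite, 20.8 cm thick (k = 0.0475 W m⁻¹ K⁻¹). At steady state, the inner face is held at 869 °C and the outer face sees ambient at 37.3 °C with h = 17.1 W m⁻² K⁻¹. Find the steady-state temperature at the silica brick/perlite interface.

T = 802 °C

Treat each layer as a resistance in series:
  R_castable refractory = L/(kA) = 0.184/(0.672·24.2) = 0.01131 K/W
  R_silica brick = L/(kA) = 0.170/(1.44·24.2) = 0.004878 K/W
  R_perlite = L/(kA) = 0.208/(0.0475·24.2) = 0.1809 K/W
  R_conv,out = 1/(hA) = 1/(17.1·24.2) = 0.002417 K/W
ΣR = 0.01131 + 0.004878 + 0.1809 + 0.002417 = 0.1995 K/W
Q = ΔT/ΣR = (869 °C − 37.3 °C)/0.1995 = 4169 W
From the inner boundary to the silica brick/perlite interface, ΣR_partial = 0.01619 K/W.
T_interface = T_in − Q·ΣR_partial = 869 °C − (4169)(0.01619) = 802 °C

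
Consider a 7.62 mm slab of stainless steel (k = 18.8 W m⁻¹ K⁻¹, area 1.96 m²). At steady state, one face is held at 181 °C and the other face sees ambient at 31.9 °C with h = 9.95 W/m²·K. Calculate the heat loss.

Q = 2.90 kW

Resistance network (inner→outer):
  R_stainless steel = L/(kA) = 0.00762/(18.8·1.96) = 2.068×10^-4 K/W
  R_conv,out = 1/(hA) = 1/(9.95·1.96) = 0.05128 K/W
ΣR = 2.068×10^-4 + 0.05128 = 0.05149 K/W
Q = ΔT/ΣR = (181 °C − 31.9 °C)/0.05149 = 2900 W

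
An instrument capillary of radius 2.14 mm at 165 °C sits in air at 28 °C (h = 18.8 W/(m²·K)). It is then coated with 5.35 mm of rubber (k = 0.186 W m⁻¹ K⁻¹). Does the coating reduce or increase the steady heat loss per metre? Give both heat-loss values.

Critical radius for a cylinder: r_cr = k/h = 0.00989 m = 0.989 cm.
Outer radius after coating: r₂ = 0.00214 + 0.00535 = 0.00749 m.
Since r₁ < r_cr and r₂ ≤ r_cr, the coating moves toward the maximum at r_cr — heat loss rises.
Bare: R = 1/(2πr₁h) = 3.956 m·K/W; Q = 137/3.956 = 34.6 W/m.
Coated: R = R_cond + R_conv = 2.202 m·K/W; Q = 137/2.202 = 62.2 W/m.

increases: 34.6 → 62.2 W/m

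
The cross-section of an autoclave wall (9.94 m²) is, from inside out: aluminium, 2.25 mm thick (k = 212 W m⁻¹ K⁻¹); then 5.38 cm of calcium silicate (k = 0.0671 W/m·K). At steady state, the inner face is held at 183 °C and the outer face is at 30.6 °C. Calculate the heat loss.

Treat each layer as a resistance in series:
  R_aluminium = L/(kA) = 0.00225/(212·9.94) = 1.068×10^-6 K/W
  R_calcium silicate = L/(kA) = 0.0538/(0.0671·9.94) = 0.08066 K/W
ΣR = 1.068×10^-6 + 0.08066 = 0.08066 K/W
Q = ΔT/ΣR = (183 °C − 30.6 °C)/0.08066 = 1890 W

Q = 1890 W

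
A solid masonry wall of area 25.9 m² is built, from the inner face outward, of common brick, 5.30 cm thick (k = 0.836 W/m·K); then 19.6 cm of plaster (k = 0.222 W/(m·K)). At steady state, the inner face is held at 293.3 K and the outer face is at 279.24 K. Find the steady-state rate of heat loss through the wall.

Q = 385 W

Treat each layer as a resistance in series:
  R_common brick = L/(kA) = 0.0530/(0.836·25.9) = 0.002448 K/W
  R_plaster = L/(kA) = 0.196/(0.222·25.9) = 0.03409 K/W
ΣR = 0.002448 + 0.03409 = 0.03654 K/W
Q = ΔT/ΣR = (293.3 K − 279.24 K)/0.03654 = 385 W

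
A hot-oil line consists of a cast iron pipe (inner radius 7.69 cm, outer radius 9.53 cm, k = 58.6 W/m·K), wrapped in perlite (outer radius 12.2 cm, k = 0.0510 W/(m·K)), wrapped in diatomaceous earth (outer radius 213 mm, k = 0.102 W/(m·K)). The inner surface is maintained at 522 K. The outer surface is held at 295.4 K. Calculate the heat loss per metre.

Q' = 138 W/m

Series thermal resistances, inner to outer:
  R'_cast iron = ln(0.0953/0.0769)/(2πk) = 0.2145/(2π·58.6) = 5.826×10^-4 m·K/W
  R'_perlite = ln(0.122/0.0953)/(2πk) = 0.2470/(2π·0.0510) = 0.7708 m·K/W
  R'_diatomaceous earth = ln(0.213/0.122)/(2πk) = 0.5573/(2π·0.102) = 0.8695 m·K/W
ΣR = 5.826×10^-4 + 0.7708 + 0.8695 = 1.641 m·K/W
Q' = ΔT/ΣR = (522 K − 295.4 K)/1.641 = 138 W/m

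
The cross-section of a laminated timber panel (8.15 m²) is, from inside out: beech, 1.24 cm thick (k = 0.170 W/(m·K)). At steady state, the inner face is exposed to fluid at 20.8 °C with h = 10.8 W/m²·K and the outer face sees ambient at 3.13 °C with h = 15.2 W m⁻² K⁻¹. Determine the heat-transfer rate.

Q = 623 W

Series thermal resistances, inner to outer:
  R_conv,in = 1/(hA) = 1/(10.8·8.15) = 0.01136 K/W
  R_beech = L/(kA) = 0.0124/(0.170·8.15) = 0.008950 K/W
  R_conv,out = 1/(hA) = 1/(15.2·8.15) = 0.008072 K/W
ΣR = 0.01136 + 0.008950 + 0.008072 = 0.02838 K/W
Q = ΔT/ΣR = (20.8 °C − 3.13 °C)/0.02838 = 623 W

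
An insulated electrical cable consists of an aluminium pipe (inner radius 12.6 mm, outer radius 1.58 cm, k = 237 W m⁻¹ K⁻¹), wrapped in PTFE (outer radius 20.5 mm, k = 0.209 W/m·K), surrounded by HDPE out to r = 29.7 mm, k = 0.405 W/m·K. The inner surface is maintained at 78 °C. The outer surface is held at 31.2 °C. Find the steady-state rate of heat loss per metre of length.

Resistance network (inner→outer):
  R'_aluminium = ln(0.0158/0.0126)/(2πk) = 0.2263/(2π·237) = 1.520×10^-4 m·K/W
  R'_PTFE = ln(0.0205/0.0158)/(2πk) = 0.2604/(2π·0.209) = 0.1983 m·K/W
  R'_HDPE = ln(0.0297/0.0205)/(2πk) = 0.3707/(2π·0.405) = 0.1457 m·K/W
ΣR = 1.520×10^-4 + 0.1983 + 0.1457 = 0.3442 m·K/W
Q' = ΔT/ΣR = (78 °C − 31.2 °C)/0.3442 = 136 W/m

Q' = 136 W/m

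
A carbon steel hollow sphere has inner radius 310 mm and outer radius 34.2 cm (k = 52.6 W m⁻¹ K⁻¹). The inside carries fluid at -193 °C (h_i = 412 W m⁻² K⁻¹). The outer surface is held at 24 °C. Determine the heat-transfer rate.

Series thermal resistances, inner to outer:
  R_conv,in = 1/(4πr²h) = 1/(4π·0.310²·412) = 0.002010 K/W
  R_carbon steel = (1/0.310 − 1/0.342)/(4πk) = 0.3018/(4π·52.6) = 4.566×10^-4 K/W
ΣR = 0.002010 + 4.566×10^-4 = 0.002467 K/W
Q = ΔT/ΣR = (-193 °C − 24 °C)/0.002467 = -88000 W
(Negative Q ⇒ heat flows inward; heat gain = 88000 W.)

Q = 88.0 kW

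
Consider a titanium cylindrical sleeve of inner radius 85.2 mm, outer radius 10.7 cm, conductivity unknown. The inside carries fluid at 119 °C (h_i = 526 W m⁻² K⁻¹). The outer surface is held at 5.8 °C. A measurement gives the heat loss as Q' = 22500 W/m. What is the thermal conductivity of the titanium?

ΣR = ΔT/Q' = |119 − 5.8|/22500 = 0.005031 m·K/W
Known resistances:
  R'_conv,in = 1/(2πr h) = 1/(2π·0.0852·526) = 0.003551 m·K/W
R_titanium = ΣR − ΣR_known = 0.005031 − 0.003551 = 0.001480 m·K/W
ln(r₂/r₁)/(2πk) = 0.001480 ⇒ k = 0.2278/(2π·0.001480) = 24.5 W/m·K

k = 24.5 W/m·K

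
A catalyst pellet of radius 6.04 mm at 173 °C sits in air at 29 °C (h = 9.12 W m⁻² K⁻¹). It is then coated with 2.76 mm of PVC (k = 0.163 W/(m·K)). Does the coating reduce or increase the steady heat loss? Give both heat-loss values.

Critical radius for a sphere: r_cr = 2k/h = 0.0357 m = 3.57 cm.
Outer radius after coating: r₂ = 0.00604 + 0.00276 = 0.00880 m.
Since r₁ < r_cr and r₂ ≤ r_cr, the coating moves toward the maximum at r_cr — heat loss rises.
Bare: R = 1/(4πr₁²h) = 239.2 K/W; Q = 144/239.2 = 0.602 W.
Coated: R = R_cond + R_conv = 138.0 K/W; Q = 144/138.0 = 1.04 W.

increases: 0.602 → 1.04 W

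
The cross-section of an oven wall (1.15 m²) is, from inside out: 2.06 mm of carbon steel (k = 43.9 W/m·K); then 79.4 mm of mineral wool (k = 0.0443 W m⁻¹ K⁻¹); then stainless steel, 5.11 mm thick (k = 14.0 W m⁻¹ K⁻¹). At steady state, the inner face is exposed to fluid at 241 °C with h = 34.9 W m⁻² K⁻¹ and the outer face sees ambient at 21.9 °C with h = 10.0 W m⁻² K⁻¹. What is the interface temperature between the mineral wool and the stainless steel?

Treat each layer as a resistance in series:
  R_conv,in = 1/(hA) = 1/(34.9·1.15) = 0.02492 K/W
  R_carbon steel = L/(kA) = 0.00206/(43.9·1.15) = 4.080×10^-5 K/W
  R_mineral wool = L/(kA) = 0.0794/(0.0443·1.15) = 1.559 K/W
  R_stainless steel = L/(kA) = 0.00511/(14.0·1.15) = 3.174×10^-4 K/W
  R_conv,out = 1/(hA) = 1/(10.0·1.15) = 0.08696 K/W
ΣR = 0.02492 + 4.080×10^-5 + 1.559 + 3.174×10^-4 + 0.08696 = 1.671 K/W
Q = ΔT/ΣR = (241 °C − 21.9 °C)/1.671 = 131.1 W
From the inner boundary to the mineral wool/stainless steel interface, ΣR_partial = 1.584 K/W.
T_interface = T_in − Q·ΣR_partial = 241 °C − (131.1)(1.584) = 33.3 °C

T = 33.3 °C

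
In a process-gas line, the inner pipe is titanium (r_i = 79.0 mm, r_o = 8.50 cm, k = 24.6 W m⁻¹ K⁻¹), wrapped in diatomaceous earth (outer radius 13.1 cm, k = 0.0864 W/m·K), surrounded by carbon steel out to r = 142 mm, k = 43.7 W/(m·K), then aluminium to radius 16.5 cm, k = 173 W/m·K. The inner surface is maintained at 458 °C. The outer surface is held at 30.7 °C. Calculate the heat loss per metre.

Series thermal resistances, inner to outer:
  R'_titanium = ln(0.0850/0.0790)/(2πk) = 0.07320/(2π·24.6) = 4.736×10^-4 m·K/W
  R'_diatomaceous earth = ln(0.131/0.0850)/(2πk) = 0.4325/(2π·0.0864) = 0.7968 m·K/W
  R'_carbon steel = ln(0.142/0.131)/(2πk) = 0.08063/(2π·43.7) = 2.937×10^-4 m·K/W
  R'_aluminium = ln(0.165/0.142)/(2πk) = 0.1501/(2π·173) = 1.381×10^-4 m·K/W
ΣR = 4.736×10^-4 + 0.7968 + 2.937×10^-4 + 1.381×10^-4 = 0.7977 m·K/W
Q' = ΔT/ΣR = (458 °C − 30.7 °C)/0.7977 = 536 W/m

Q' = 536 W/m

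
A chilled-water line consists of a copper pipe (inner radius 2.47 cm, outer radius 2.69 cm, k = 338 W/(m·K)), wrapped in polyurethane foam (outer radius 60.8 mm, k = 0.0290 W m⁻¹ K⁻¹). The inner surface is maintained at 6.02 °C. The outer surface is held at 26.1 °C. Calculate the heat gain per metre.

Q' = 4.49 W/m

Series thermal resistances, inner to outer:
  R'_copper = ln(0.0269/0.0247)/(2πk) = 0.08532/(2π·338) = 4.018×10^-5 m·K/W
  R'_polyurethane foam = ln(0.0608/0.0269)/(2πk) = 0.8155/(2π·0.0290) = 4.475 m·K/W
ΣR = 4.018×10^-5 + 4.475 = 4.475 m·K/W
Q' = ΔT/ΣR = (6.02 °C − 26.1 °C)/4.475 = -4.49 W/m
(Negative Q' ⇒ heat flows inward; heat gain = 4.49 W/m.)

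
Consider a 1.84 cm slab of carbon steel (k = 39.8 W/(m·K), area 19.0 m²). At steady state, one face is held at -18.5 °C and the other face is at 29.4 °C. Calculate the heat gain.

Q = kA·ΔT/L = 39.8 × 19.0 × |-18.5 °C − 29.4 °C| / 0.0184 = 1.97×10^6 W

Q = 1970 kW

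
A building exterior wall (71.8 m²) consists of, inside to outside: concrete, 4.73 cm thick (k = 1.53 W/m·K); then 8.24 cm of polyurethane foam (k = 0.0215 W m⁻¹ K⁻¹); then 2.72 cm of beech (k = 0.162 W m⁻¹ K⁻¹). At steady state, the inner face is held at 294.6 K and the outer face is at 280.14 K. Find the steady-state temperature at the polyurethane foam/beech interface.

T = 280.74 K

Series thermal resistances, inner to outer:
  R_concrete = L/(kA) = 0.0473/(1.53·71.8) = 4.306×10^-4 K/W
  R_polyurethane foam = L/(kA) = 0.0824/(0.0215·71.8) = 0.05338 K/W
  R_beech = L/(kA) = 0.0272/(0.162·71.8) = 0.002338 K/W
ΣR = 4.306×10^-4 + 0.05338 + 0.002338 = 0.05615 K/W
Q = ΔT/ΣR = (294.6 K − 280.14 K)/0.05615 = 257.5 W
From the inner boundary to the polyurethane foam/beech interface, ΣR_partial = 0.05381 K/W.
T_interface = T_in − Q·ΣR_partial = 294.6 K − (257.5)(0.05381) = 280.74 K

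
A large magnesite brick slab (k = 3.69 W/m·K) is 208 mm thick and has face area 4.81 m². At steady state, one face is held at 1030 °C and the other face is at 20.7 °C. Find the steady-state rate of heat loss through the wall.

Q = kA·ΔT/L = 3.69 × 4.81 × |1030 °C − 20.7 °C| / 0.208 = 86100 W

Q = 86.1 kW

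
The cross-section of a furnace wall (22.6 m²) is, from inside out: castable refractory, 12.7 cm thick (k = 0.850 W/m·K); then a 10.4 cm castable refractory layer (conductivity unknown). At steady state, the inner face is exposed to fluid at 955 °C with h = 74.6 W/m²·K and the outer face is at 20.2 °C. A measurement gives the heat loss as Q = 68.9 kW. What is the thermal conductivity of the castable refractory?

k = 0.723 W/m·K

ΣR = ΔT/Q = |955 − 20.2|/68900 = 0.01357 K/W
Known resistances:
  R_conv,in = 1/(hA) = 1/(74.6·22.6) = 5.931×10^-4 K/W
  R_castable refractory = L/(kA) = 0.127/(0.850·22.6) = 0.006611 K/W
R_castable refractory = ΣR − ΣR_known = 0.01357 − 0.007204 = 0.006366 K/W
L/(kA) = 0.006366 ⇒ k = 0.104/(0.006366·22.6) = 0.723 W/m·K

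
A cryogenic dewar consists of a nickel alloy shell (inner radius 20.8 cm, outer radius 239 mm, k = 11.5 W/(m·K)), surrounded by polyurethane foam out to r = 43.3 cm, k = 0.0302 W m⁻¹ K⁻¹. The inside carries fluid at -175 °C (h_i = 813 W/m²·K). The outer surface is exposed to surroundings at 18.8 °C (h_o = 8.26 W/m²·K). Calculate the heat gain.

Resistance network (inner→outer):
  R_conv,in = 1/(4πr²h) = 1/(4π·0.208²·813) = 0.002262 K/W
  R_nickel alloy = (1/0.208 − 1/0.239)/(4πk) = 0.6236/(4π·11.5) = 0.004315 K/W
  R_polyurethane foam = (1/0.239 − 1/0.433)/(4πk) = 1.875/(4π·0.0302) = 4.940 K/W
  R_conv,out = 1/(4πr²h) = 1/(4π·0.433²·8.26) = 0.05138 K/W
ΣR = 0.002262 + 0.004315 + 4.940 + 0.05138 = 4.998 K/W
Q = ΔT/ΣR = (-175 °C − 18.8 °C)/4.998 = -38.8 W
(Negative Q ⇒ heat flows inward; heat gain = 38.8 W.)

Q = 38.8 W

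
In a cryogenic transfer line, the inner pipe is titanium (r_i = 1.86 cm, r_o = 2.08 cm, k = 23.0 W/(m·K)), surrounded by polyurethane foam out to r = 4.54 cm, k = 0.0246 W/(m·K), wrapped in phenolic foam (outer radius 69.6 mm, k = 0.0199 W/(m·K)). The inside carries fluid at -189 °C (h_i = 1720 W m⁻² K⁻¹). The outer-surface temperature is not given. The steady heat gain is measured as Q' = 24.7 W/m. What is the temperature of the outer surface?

T_out = 20.3 °C

Series resistances:
  R'_conv,in = 1/(2πr h) = 1/(2π·0.0186·1720) = 0.004975 m·K/W
  R'_titanium = ln(0.0208/0.0186)/(2πk) = 0.1118/(2π·23.0) = 7.736×10^-4 m·K/W
  R'_polyurethane foam = ln(0.0454/0.0208)/(2πk) = 0.7806/(2π·0.0246) = 5.050 m·K/W
  R'_phenolic foam = ln(0.0696/0.0454)/(2πk) = 0.4273/(2π·0.0199) = 3.417 m·K/W
ΣR = 8.473 m·K/W
ΔT = Q'·ΣR = 24.7 × 8.473 = 209.3 K
Heat flows inward, so T_out = T_in + ΔT = -189 + 209.3 = 20.3 °C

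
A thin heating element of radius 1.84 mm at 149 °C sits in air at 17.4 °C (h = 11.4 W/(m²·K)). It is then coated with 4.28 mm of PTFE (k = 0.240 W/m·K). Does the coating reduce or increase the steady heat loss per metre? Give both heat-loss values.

Critical radius for a cylinder: r_cr = k/h = 0.0211 m = 2.11 cm.
Outer radius after coating: r₂ = 0.00184 + 0.00428 = 0.00612 m.
Since r₁ < r_cr and r₂ ≤ r_cr, the coating moves toward the maximum at r_cr — heat loss rises.
Bare: R = 1/(2πr₁h) = 7.587 m·K/W; Q = 131.6/7.587 = 17.3 W/m.
Coated: R = R_cond + R_conv = 3.078 m·K/W; Q = 131.6/3.078 = 42.8 W/m.

increases: 17.3 → 42.8 W/m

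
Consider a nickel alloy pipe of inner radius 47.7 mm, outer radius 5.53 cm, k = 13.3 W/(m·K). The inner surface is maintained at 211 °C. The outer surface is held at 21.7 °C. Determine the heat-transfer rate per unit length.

Q' = 1.07×10^5 W/m

Q' = 2πk·ΔT/ln(r₂/r₁) = 2π × 13.3 × 189.3 / ln(0.0553/0.0477) = 1.07×10^5 W/m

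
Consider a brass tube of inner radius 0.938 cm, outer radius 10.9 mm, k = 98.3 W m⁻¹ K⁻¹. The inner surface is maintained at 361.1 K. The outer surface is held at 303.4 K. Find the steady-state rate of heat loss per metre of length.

Q' = 2πk·ΔT/ln(r₂/r₁) = 2π × 98.3 × 57.7 / ln(0.0109/0.00938) = 2.37×10^5 W/m

Q' = 237 kW/m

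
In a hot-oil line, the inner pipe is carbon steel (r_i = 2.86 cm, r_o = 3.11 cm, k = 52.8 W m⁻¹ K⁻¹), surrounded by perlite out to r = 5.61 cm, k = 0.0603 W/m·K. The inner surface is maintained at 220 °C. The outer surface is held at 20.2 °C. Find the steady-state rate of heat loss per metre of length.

Q' = 128 W/m

Series thermal resistances, inner to outer:
  R'_carbon steel = ln(0.0311/0.0286)/(2πk) = 0.08380/(2π·52.8) = 2.526×10^-4 m·K/W
  R'_perlite = ln(0.0561/0.0311)/(2πk) = 0.5899/(2π·0.0603) = 1.557 m·K/W
ΣR = 2.526×10^-4 + 1.557 = 1.557 m·K/W
Q' = ΔT/ΣR = (220 °C − 20.2 °C)/1.557 = 128 W/m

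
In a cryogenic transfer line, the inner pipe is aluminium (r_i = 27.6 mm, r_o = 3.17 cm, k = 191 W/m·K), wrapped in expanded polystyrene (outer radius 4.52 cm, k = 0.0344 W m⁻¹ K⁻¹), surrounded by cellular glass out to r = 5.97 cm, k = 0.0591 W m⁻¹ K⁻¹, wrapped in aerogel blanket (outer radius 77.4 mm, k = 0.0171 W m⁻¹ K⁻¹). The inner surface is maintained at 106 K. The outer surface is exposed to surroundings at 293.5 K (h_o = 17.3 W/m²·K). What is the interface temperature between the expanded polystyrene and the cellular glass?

Treat each layer as a resistance in series:
  R'_aluminium = ln(0.0317/0.0276)/(2πk) = 0.1385/(2π·191) = 1.154×10^-4 m·K/W
  R'_expanded polystyrene = ln(0.0452/0.0317)/(2πk) = 0.3548/(2π·0.0344) = 1.641 m·K/W
  R'_cellular glass = ln(0.0597/0.0452)/(2πk) = 0.2782/(2π·0.0591) = 0.7493 m·K/W
  R'_aerogel blanket = ln(0.0774/0.0597)/(2πk) = 0.2597/(2π·0.0171) = 2.417 m·K/W
  R'_conv,out = 1/(2πr h) = 1/(2π·0.0774·17.3) = 0.1189 m·K/W
ΣR = 1.154×10^-4 + 1.641 + 0.7493 + 2.417 + 0.1189 = 4.926 m·K/W
Q' = ΔT/ΣR = (106 K − 293.5 K)/4.926 = -38.06 W/m
From the inner boundary to the expanded polystyrene/cellular glass interface, ΣR_partial = 1.641 m·K/W.
T_interface = T_in − Q'·ΣR_partial = 106 K − (-38.06)(1.641) = 168 K

T = 168 K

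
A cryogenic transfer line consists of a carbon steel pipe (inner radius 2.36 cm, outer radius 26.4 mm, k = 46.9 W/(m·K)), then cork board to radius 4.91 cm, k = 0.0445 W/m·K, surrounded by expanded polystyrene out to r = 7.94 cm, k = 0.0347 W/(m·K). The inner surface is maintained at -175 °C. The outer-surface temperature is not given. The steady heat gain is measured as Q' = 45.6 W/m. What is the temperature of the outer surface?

Sum the resistances:
  R'_carbon steel = ln(0.0264/0.0236)/(2πk) = 0.1121/(2π·46.9) = 3.805×10^-4 m·K/W
  R'_cork board = ln(0.0491/0.0264)/(2πk) = 0.6205/(2π·0.0445) = 2.219 m·K/W
  R'_expanded polystyrene = ln(0.0794/0.0491)/(2πk) = 0.4806/(2π·0.0347) = 2.204 m·K/W
ΣR = 4.424 m·K/W
ΔT = Q'·ΣR = 45.6 × 4.424 = 201.7 K
Heat flows inward, so T_out = T_in + ΔT = -175 + 201.7 = 26.7 °C

T_out = 26.7 °C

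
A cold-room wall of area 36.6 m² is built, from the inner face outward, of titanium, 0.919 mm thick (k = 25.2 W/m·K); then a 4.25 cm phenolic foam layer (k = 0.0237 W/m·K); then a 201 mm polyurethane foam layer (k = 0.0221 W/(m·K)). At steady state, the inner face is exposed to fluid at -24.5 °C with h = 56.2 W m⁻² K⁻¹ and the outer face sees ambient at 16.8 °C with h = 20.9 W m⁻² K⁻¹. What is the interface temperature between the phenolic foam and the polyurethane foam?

Treat each layer as a resistance in series:
  R_conv,in = 1/(hA) = 1/(56.2·36.6) = 4.862×10^-4 K/W
  R_titanium = L/(kA) = 9.19×10^-4/(25.2·36.6) = 9.964×10^-7 K/W
  R_phenolic foam = L/(kA) = 0.0425/(0.0237·36.6) = 0.04900 K/W
  R_polyurethane foam = L/(kA) = 0.201/(0.0221·36.6) = 0.2485 K/W
  R_conv,out = 1/(hA) = 1/(20.9·36.6) = 0.001307 K/W
ΣR = 4.862×10^-4 + 9.964×10^-7 + 0.04900 + 0.2485 + 0.001307 = 0.2993 K/W
Q = ΔT/ΣR = (-24.5 °C − 16.8 °C)/0.2993 = -138.0 W
From the inner boundary to the phenolic foam/polyurethane foam interface, ΣR_partial = 0.04949 K/W.
T_interface = T_in − Q·ΣR_partial = -24.5 °C − (-138.0)(0.04949) = -17.7 °C

T = -17.7 °C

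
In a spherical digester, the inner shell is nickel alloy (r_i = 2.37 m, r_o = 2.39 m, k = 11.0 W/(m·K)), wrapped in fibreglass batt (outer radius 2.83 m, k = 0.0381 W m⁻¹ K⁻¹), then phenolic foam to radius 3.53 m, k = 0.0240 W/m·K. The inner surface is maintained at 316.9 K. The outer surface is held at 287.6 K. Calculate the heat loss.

Series thermal resistances, inner to outer:
  R_nickel alloy = (1/2.37 − 1/2.39)/(4πk) = 0.003531/(4π·11.0) = 2.554×10^-5 K/W
  R_fibreglass batt = (1/2.39 − 1/2.83)/(4πk) = 0.06505/(4π·0.0381) = 0.1359 K/W
  R_phenolic foam = (1/2.83 − 1/3.53)/(4πk) = 0.07007/(4π·0.0240) = 0.2323 K/W
ΣR = 2.554×10^-5 + 0.1359 + 0.2323 = 0.3682 K/W
Q = ΔT/ΣR = (316.9 K − 287.6 K)/0.3682 = 79.6 W

Q = 79.6 W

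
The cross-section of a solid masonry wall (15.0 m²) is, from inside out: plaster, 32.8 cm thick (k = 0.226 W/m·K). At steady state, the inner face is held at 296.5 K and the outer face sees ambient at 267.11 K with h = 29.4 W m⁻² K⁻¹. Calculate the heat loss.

Q = 297 W

Resistance network (inner→outer):
  R_plaster = L/(kA) = 0.328/(0.226·15.0) = 0.09676 K/W
  R_conv,out = 1/(hA) = 1/(29.4·15.0) = 0.002268 K/W
ΣR = 0.09676 + 0.002268 = 0.09903 K/W
Q = ΔT/ΣR = (296.5 K − 267.11 K)/0.09903 = 297 W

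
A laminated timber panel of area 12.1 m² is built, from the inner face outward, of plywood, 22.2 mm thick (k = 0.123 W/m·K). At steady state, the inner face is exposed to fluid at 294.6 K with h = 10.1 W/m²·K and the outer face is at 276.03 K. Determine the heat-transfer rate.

Q = 804 W

Series thermal resistances, inner to outer:
  R_conv,in = 1/(hA) = 1/(10.1·12.1) = 0.008183 K/W
  R_plywood = L/(kA) = 0.0222/(0.123·12.1) = 0.01492 K/W
ΣR = 0.008183 + 0.01492 = 0.02310 K/W
Q = ΔT/ΣR = (294.6 K − 276.03 K)/0.02310 = 804 W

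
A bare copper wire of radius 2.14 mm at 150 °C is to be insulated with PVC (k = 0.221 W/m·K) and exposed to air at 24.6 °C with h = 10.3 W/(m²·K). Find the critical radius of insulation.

r_cr = 2.15 cm

For a cylinder, r_cr = k_ins/h = 0.221/10.3 = 0.0215 m = 2.15 cm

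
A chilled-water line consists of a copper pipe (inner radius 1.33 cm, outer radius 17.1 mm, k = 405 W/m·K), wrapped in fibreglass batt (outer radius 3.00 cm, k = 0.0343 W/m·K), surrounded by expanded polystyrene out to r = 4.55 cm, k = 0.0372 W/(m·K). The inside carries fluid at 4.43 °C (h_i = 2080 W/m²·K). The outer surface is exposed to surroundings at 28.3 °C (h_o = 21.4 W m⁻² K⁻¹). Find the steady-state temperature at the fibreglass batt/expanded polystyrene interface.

T = 18.1 °C

Treat each layer as a resistance in series:
  R'_conv,in = 1/(2πr h) = 1/(2π·0.0133·2080) = 0.005753 m·K/W
  R'_copper = ln(0.0171/0.0133)/(2πk) = 0.2513/(2π·405) = 9.876×10^-5 m·K/W
  R'_fibreglass batt = ln(0.0300/0.0171)/(2πk) = 0.5621/(2π·0.0343) = 2.608 m·K/W
  R'_expanded polystyrene = ln(0.0455/0.0300)/(2πk) = 0.4165/(2π·0.0372) = 1.782 m·K/W
  R'_conv,out = 1/(2πr h) = 1/(2π·0.0455·21.4) = 0.1635 m·K/W
ΣR = 0.005753 + 9.876×10^-5 + 2.608 + 1.782 + 0.1635 = 4.559 m·K/W
Q' = ΔT/ΣR = (4.43 °C − 28.3 °C)/4.559 = -5.236 W/m
From the inner boundary to the fibreglass batt/expanded polystyrene interface, ΣR_partial = 2.614 m·K/W.
T_interface = T_in − Q'·ΣR_partial = 4.43 °C − (-5.236)(2.614) = 18.1 °C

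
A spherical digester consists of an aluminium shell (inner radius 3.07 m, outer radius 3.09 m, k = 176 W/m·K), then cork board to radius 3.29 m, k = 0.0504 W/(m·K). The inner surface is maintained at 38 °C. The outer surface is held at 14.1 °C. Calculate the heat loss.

Treat each layer as a resistance in series:
  R_aluminium = (1/3.07 − 1/3.09)/(4πk) = 0.002108/(4π·176) = 9.533×10^-7 K/W
  R_cork board = (1/3.09 − 1/3.29)/(4πk) = 0.01967/(4π·0.0504) = 0.03106 K/W
ΣR = 9.533×10^-7 + 0.03106 = 0.03106 K/W
Q = ΔT/ΣR = (38 °C − 14.1 °C)/0.03106 = 769 W

Q = 769 W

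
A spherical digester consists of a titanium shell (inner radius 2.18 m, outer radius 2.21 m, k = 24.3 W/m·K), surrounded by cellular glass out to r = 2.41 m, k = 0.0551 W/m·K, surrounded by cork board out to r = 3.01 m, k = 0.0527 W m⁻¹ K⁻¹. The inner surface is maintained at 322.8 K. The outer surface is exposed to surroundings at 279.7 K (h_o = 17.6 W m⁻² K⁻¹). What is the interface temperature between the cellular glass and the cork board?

Series thermal resistances, inner to outer:
  R_titanium = (1/2.18 − 1/2.21)/(4πk) = 0.006227/(4π·24.3) = 2.039×10^-5 K/W
  R_cellular glass = (1/2.21 − 1/2.41)/(4πk) = 0.03755/(4π·0.0551) = 0.05423 K/W
  R_cork board = (1/2.41 − 1/3.01)/(4πk) = 0.08271/(4π·0.0527) = 0.1249 K/W
  R_conv,out = 1/(4πr²h) = 1/(4π·3.01²·17.6) = 4.991×10^-4 K/W
ΣR = 2.039×10^-5 + 0.05423 + 0.1249 + 4.991×10^-4 = 0.1796 K/W
Q = ΔT/ΣR = (322.8 K − 279.7 K)/0.1796 = 240.0 W
From the inner boundary to the cellular glass/cork board interface, ΣR_partial = 0.05425 K/W.
T_interface = T_in − Q·ΣR_partial = 322.8 K − (240.0)(0.05425) = 309.8 K

T = 309.8 K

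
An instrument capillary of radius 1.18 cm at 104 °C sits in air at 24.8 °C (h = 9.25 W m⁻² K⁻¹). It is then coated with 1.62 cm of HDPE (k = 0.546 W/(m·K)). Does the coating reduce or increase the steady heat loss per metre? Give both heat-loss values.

Critical radius for a cylinder: r_cr = k/h = 0.0590 m = 5.90 cm.
Outer radius after coating: r₂ = 0.0118 + 0.0162 = 0.0280 m.
Since r₁ < r_cr and r₂ ≤ r_cr, the coating moves toward the maximum at r_cr — heat loss rises.
Bare: R = 1/(2πr₁h) = 1.458 m·K/W; Q = 79.2/1.458 = 54.3 W/m.
Coated: R = R_cond + R_conv = 0.8664 m·K/W; Q = 79.2/0.8664 = 91.4 W/m.

increases: 54.3 → 91.4 W/m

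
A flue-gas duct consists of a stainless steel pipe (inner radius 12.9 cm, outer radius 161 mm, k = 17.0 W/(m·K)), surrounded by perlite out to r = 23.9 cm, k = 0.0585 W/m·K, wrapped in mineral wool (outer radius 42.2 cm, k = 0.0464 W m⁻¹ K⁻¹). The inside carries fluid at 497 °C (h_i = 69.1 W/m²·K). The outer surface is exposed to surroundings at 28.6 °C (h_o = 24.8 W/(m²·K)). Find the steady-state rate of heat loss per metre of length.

Treat each layer as a resistance in series:
  R'_conv,in = 1/(2πr h) = 1/(2π·0.129·69.1) = 0.01785 m·K/W
  R'_stainless steel = ln(0.161/0.129)/(2πk) = 0.2216/(2π·17.0) = 0.002075 m·K/W
  R'_perlite = ln(0.239/0.161)/(2πk) = 0.3951/(2π·0.0585) = 1.075 m·K/W
  R'_mineral wool = ln(0.422/0.239)/(2πk) = 0.5685/(2π·0.0464) = 1.950 m·K/W
  R'_conv,out = 1/(2πr h) = 1/(2π·0.422·24.8) = 0.01521 m·K/W
ΣR = 0.01785 + 0.002075 + 1.075 + 1.950 + 0.01521 = 3.060 m·K/W
Q' = ΔT/ΣR = (497 °C − 28.6 °C)/3.060 = 153 W/m

Q' = 153 W/m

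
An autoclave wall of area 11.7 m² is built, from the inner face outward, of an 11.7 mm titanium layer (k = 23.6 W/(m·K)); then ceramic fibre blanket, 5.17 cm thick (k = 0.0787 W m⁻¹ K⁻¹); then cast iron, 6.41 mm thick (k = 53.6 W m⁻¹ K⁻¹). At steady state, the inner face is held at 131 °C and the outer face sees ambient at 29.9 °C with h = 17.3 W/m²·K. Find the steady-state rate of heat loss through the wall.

Treat each layer as a resistance in series:
  R_titanium = L/(kA) = 0.0117/(23.6·11.7) = 4.237×10^-5 K/W
  R_ceramic fibre blanket = L/(kA) = 0.0517/(0.0787·11.7) = 0.05615 K/W
  R_cast iron = L/(kA) = 0.00641/(53.6·11.7) = 1.022×10^-5 K/W
  R_conv,out = 1/(hA) = 1/(17.3·11.7) = 0.004940 K/W
ΣR = 4.237×10^-5 + 0.05615 + 1.022×10^-5 + 0.004940 = 0.06114 K/W
Q = ΔT/ΣR = (131 °C − 29.9 °C)/0.06114 = 1650 W

Q = 1650 W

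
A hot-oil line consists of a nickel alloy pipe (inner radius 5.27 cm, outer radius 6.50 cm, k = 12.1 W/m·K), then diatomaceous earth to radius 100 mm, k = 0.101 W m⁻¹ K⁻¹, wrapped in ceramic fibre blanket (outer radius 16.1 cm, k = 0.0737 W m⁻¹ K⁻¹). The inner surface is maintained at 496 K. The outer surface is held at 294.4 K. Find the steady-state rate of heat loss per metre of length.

Series thermal resistances, inner to outer:
  R'_nickel alloy = ln(0.0650/0.0527)/(2πk) = 0.2098/(2π·12.1) = 0.002759 m·K/W
  R'_diatomaceous earth = ln(0.100/0.0650)/(2πk) = 0.4308/(2π·0.101) = 0.6788 m·K/W
  R'_ceramic fibre blanket = ln(0.161/0.100)/(2πk) = 0.4762/(2π·0.0737) = 1.028 m·K/W
ΣR = 0.002759 + 0.6788 + 1.028 = 1.710 m·K/W
Q' = ΔT/ΣR = (496 K − 294.4 K)/1.710 = 118 W/m

Q' = 118 W/m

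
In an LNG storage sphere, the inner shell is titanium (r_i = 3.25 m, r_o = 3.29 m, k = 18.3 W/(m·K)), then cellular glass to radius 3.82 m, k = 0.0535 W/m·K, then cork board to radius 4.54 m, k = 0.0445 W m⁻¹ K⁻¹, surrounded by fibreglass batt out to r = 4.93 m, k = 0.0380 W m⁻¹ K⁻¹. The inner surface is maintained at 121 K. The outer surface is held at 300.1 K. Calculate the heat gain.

Resistance network (inner→outer):
  R_titanium = (1/3.25 − 1/3.29)/(4πk) = 0.003741/(4π·18.3) = 1.627×10^-5 K/W
  R_cellular glass = (1/3.29 − 1/3.82)/(4πk) = 0.04217/(4π·0.0535) = 0.06273 K/W
  R_cork board = (1/3.82 − 1/4.54)/(4πk) = 0.04152/(4π·0.0445) = 0.07424 K/W
  R_fibreglass batt = (1/4.54 − 1/4.93)/(4πk) = 0.01742/(4π·0.0380) = 0.03649 K/W
ΣR = 1.627×10^-5 + 0.06273 + 0.07424 + 0.03649 = 0.1735 K/W
Q = ΔT/ΣR = (121 K − 300.1 K)/0.1735 = -1030 W
(Negative Q ⇒ heat flows inward; heat gain = 1030 W.)

Q = 1030 W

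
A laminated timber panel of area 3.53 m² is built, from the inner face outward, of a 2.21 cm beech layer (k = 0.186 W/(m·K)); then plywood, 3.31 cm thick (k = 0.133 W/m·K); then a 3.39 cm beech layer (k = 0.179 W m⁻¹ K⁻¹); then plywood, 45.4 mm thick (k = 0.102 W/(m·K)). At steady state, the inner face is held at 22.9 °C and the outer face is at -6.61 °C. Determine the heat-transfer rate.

Q = 104 W

Resistance network (inner→outer):
  R_beech = L/(kA) = 0.0221/(0.186·3.53) = 0.03366 K/W
  R_plywood = L/(kA) = 0.0331/(0.133·3.53) = 0.07050 K/W
  R_beech = L/(kA) = 0.0339/(0.179·3.53) = 0.05365 K/W
  R_plywood = L/(kA) = 0.0454/(0.102·3.53) = 0.1261 K/W
ΣR = 0.03366 + 0.07050 + 0.05365 + 0.1261 = 0.2839 K/W
Q = ΔT/ΣR = (22.9 °C − -6.61 °C)/0.2839 = 104 W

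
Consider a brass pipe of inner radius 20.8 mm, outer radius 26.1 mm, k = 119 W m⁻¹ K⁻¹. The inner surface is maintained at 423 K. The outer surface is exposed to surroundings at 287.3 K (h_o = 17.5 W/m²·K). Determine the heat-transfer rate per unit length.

Q' = 389 W/m

Resistance network (inner→outer):
  R'_brass = ln(0.0261/0.0208)/(2πk) = 0.2270/(2π·119) = 3.036×10^-4 m·K/W
  R'_conv,out = 1/(2πr h) = 1/(2π·0.0261·17.5) = 0.3485 m·K/W
ΣR = 3.036×10^-4 + 0.3485 = 0.3488 m·K/W
Q' = ΔT/ΣR = (423 K − 287.3 K)/0.3488 = 389 W/m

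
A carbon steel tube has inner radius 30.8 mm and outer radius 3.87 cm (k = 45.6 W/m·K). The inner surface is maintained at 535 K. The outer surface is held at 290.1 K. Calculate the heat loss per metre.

Q' = 2πk·ΔT/ln(r₂/r₁) = 2π × 45.6 × 244.9 / ln(0.0387/0.0308) = 3.07×10^5 W/m

Q' = 307 kW/m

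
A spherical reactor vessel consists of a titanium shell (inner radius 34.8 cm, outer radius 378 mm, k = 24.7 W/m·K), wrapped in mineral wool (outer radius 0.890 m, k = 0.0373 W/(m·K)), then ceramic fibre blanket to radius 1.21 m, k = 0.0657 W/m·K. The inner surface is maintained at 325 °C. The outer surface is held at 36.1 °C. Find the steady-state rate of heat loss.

Q = 80.1 W

Resistance network (inner→outer):
  R_titanium = (1/0.348 − 1/0.378)/(4πk) = 0.2281/(4π·24.7) = 7.348×10^-4 K/W
  R_mineral wool = (1/0.378 − 1/0.890)/(4πk) = 1.522/(4π·0.0373) = 3.247 K/W
  R_ceramic fibre blanket = (1/0.890 − 1/1.21)/(4πk) = 0.2971/(4π·0.0657) = 0.3599 K/W
ΣR = 7.348×10^-4 + 3.247 + 0.3599 = 3.608 K/W
Q = ΔT/ΣR = (325 °C − 36.1 °C)/3.608 = 80.1 W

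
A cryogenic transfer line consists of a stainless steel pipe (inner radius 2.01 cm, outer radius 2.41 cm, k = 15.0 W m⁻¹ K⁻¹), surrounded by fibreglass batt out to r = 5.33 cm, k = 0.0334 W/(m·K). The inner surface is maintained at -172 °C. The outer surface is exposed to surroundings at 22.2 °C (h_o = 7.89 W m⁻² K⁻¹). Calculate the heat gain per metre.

Q' = 46.7 W/m

Resistance network (inner→outer):
  R'_stainless steel = ln(0.0241/0.0201)/(2πk) = 0.1815/(2π·15.0) = 0.001926 m·K/W
  R'_fibreglass batt = ln(0.0533/0.0241)/(2πk) = 0.7937/(2π·0.0334) = 3.782 m·K/W
  R'_conv,out = 1/(2πr h) = 1/(2π·0.0533·7.89) = 0.3785 m·K/W
ΣR = 0.001926 + 3.782 + 0.3785 = 4.162 m·K/W
Q' = ΔT/ΣR = (-172 °C − 22.2 °C)/4.162 = -46.7 W/m
(Negative Q' ⇒ heat flows inward; heat gain = 46.7 W/m.)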